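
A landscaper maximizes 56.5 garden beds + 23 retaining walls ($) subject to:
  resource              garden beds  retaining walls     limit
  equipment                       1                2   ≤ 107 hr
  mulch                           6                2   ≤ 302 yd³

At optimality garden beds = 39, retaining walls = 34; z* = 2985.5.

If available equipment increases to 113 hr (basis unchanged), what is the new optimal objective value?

At the optimum: equipment uses 107 of 107 (binding); mulch uses 302 of 302 (binding).
The binding rows give the dual system: 1·y_equipment + 6·y_mulch = 56.5 and 2·y_equipment + 2·y_mulch = 23.
→ y_equipment = 2.5 and y_mulch = 9.
Δz = y_equipment·Δb = 2.5 × (6) = 15, so new z* = 2985.5 + 15 = 3000.5.

3000.5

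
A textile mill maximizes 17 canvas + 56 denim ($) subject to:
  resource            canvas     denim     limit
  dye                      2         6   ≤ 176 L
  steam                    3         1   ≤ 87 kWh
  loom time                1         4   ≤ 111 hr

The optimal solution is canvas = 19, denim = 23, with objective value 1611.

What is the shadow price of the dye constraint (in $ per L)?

6

Check each constraint at x*: dye 176/176 (tight); steam 80/87 (slack 7); loom time 111/111 (tight).
By complementary slackness, y = 0 for the non-binding constraint.
From A_Bᵀ y = c: 2·y_dye + 1·y_loom time = 17; 6·y_dye + 4·y_loom time = 56.
This yields shadow prices y_dye = 6, y_loom time = 5.
Shadow price of dye = 6.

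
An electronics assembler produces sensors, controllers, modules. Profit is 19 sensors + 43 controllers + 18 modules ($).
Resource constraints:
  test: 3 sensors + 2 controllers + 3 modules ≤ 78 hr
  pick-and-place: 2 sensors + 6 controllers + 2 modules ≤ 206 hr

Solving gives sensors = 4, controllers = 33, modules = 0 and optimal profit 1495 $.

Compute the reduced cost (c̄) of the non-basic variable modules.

-1

At the optimum: test uses 78 of 78 (binding); pick-and-place uses 206 of 206 (binding).
Dual feasibility on the basic columns requires 3·y_test + 2·y_pick-and-place = 19, 2·y_test + 6·y_pick-and-place = 43.
This yields shadow prices y_test = 2, y_pick-and-place = 6.5.
Reduced cost of modules: c₃ − yᵀa₃ = 18 − (2·3 + 6.5·2) = 18 − 19 = -1.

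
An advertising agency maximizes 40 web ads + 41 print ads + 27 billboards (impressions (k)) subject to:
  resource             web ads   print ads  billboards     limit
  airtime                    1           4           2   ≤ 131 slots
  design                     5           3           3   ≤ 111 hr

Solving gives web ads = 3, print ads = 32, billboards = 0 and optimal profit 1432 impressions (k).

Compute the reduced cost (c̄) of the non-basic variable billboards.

Check each constraint at x*: airtime 131/131 (tight); design 111/111 (tight).
From A_Bᵀ y = c: 1·y_airtime + 5·y_design = 40; 4·y_airtime + 3·y_design = 41.
Solving: y_airtime = 5, y_design = 7.
Reduced cost of billboards: c₃ − yᵀa₃ = 27 − (5·2 + 7·3) = 27 − 31 = -4.

-4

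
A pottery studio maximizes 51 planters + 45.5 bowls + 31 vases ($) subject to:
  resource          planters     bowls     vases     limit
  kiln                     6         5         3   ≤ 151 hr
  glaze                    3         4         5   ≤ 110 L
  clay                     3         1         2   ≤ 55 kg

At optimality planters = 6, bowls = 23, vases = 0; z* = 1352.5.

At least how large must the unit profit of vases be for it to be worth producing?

32.5

At the optimum: kiln uses 151 of 151 (binding); glaze uses 110 of 110 (binding); clay uses 41 of 55 (slack = 14).
Since clay is not tight, its dual is 0.
The binding rows give the dual system: 6·y_kiln + 3·y_glaze = 51 and 5·y_kiln + 4·y_glaze = 45.5.
This yields shadow prices y_kiln = 7.5, y_glaze = 2.
vases enters the basis when its profit ≥ yᵀa₃ = 7.5·3 + 2·5 = 32.5.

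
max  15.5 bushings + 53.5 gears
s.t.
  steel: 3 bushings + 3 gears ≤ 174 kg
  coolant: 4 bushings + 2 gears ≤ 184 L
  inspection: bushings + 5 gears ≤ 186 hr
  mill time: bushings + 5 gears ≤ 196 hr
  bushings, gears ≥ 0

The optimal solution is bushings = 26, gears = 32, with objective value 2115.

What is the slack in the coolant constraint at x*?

coolant used = 4·26 + 2·32 = 168; slack = 184 − 168 = 16.

16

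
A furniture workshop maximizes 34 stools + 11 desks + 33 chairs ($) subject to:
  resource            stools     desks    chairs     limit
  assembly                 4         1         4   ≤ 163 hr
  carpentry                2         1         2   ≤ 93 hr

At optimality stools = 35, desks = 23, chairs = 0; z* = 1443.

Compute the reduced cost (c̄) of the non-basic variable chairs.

Check each constraint at x*: assembly 163/163 (tight); carpentry 93/93 (tight).
Dual feasibility on the basic columns requires 4·y_assembly + 2·y_carpentry = 34, 1·y_assembly + 1·y_carpentry = 11.
→ y_assembly = 6 and y_carpentry = 5.
Reduced cost of chairs: c₃ − yᵀa₃ = 33 − (6·4 + 5·2) = 33 − 34 = -1.

-1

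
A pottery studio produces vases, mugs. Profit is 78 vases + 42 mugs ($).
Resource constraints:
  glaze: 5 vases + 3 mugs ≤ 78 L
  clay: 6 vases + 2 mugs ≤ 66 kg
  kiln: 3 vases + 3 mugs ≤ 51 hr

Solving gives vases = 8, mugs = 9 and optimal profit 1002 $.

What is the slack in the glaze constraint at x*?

glaze used = 5·8 + 3·9 = 67; slack = 78 − 67 = 11.

11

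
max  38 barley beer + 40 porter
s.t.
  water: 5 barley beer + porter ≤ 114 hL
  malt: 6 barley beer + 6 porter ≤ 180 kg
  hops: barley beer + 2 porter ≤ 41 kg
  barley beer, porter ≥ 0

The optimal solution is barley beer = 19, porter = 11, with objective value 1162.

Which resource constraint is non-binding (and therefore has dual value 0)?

water

water: 106/114 (slack 8)
malt: 180/180 (binding)
hops: 41/41 (binding)
By complementary slackness, a constraint with positive slack has shadow price 0 → water.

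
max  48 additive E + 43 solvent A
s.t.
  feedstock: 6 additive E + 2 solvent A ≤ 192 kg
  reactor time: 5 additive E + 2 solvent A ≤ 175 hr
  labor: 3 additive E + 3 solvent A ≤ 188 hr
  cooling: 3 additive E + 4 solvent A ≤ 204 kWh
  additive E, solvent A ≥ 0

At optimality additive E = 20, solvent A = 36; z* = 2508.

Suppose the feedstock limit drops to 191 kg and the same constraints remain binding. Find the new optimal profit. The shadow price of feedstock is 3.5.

Δb = -1, so new z* = 2508 + (3.5)·(-1) = 2508 − 3.5 = 2504.5.

2504.5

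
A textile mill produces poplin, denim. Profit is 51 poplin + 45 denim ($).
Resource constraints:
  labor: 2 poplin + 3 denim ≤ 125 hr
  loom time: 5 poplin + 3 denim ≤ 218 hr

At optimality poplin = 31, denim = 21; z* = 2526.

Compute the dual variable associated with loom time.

Check each constraint at x*: labor 125/125 (tight); loom time 218/218 (tight).
Dual feasibility on the basic columns requires 2·y_labor + 5·y_loom time = 51, 3·y_labor + 3·y_loom time = 45.
→ y_labor = 8 and y_loom time = 7.
Shadow price of loom time = 7.

7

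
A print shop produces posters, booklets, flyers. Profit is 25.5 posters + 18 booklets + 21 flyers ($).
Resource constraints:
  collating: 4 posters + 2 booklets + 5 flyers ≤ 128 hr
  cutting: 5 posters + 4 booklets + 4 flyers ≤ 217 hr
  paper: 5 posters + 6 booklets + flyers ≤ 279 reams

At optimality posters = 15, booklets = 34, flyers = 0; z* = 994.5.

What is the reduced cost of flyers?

-3

Binding: collating and paper. Non-binding: cutting (6 unused).
Slack constraints have shadow price 0 (complementary slackness).
From A_Bᵀ y = c: 4·y_collating + 5·y_paper = 25.5; 2·y_collating + 6·y_paper = 18.
This yields shadow prices y_collating = 4.5, y_paper = 1.5.
Reduced cost of flyers: c₃ − yᵀa₃ = 21 − (4.5·5 + 1.5·1) = 21 − 24 = -3.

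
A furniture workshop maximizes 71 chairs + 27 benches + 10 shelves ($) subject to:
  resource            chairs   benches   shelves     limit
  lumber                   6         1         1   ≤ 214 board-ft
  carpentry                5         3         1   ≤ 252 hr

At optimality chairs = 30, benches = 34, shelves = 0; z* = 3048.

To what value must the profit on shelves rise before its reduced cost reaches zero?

13

At the optimum: lumber uses 214 of 214 (binding); carpentry uses 252 of 252 (binding).
The binding rows give the dual system: 6·y_lumber + 5·y_carpentry = 71 and 1·y_lumber + 3·y_carpentry = 27.
Solving: y_lumber = 6, y_carpentry = 7.
shelves enters the basis when its profit ≥ yᵀa₃ = 6·1 + 7·1 = 13.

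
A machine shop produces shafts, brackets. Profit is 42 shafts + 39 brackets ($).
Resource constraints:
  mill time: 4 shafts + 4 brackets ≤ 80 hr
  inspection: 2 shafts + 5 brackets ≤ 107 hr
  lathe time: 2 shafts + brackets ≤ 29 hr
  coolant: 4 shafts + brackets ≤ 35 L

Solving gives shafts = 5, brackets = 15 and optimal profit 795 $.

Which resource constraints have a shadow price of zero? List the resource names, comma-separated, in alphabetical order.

inspection, lathe time

mill time: 80/80 (binding)
inspection: 85/107 (slack 22)
lathe time: 25/29 (slack 4)
coolant: 35/35 (binding)
By complementary slackness, a constraint with positive slack has shadow price 0 → inspection, lathe time.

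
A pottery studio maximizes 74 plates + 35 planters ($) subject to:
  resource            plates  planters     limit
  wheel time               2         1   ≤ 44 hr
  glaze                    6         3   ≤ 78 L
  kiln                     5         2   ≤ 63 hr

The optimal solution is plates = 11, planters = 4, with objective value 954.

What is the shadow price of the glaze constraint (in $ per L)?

At the optimum: wheel time uses 26 of 44 (slack = 18); glaze uses 78 of 78 (binding); kiln uses 63 of 63 (binding).
Slack constraints have shadow price 0 (complementary slackness).
Dual feasibility on the basic columns requires 6·y_glaze + 5·y_kiln = 74, 3·y_glaze + 2·y_kiln = 35.
→ y_glaze = 9 and y_kiln = 4.
Shadow price of glaze = 9.

9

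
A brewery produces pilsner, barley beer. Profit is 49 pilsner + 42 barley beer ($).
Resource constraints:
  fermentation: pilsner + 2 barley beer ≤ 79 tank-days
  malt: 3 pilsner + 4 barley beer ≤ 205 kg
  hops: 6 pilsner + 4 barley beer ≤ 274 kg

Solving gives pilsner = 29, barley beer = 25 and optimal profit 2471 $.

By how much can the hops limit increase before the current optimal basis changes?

Binding constraints: fermentation, hops. The basis is B = [[1,2],[6,4]] with det -8.
Per unit increase in hops, x* moves by d = (0.25, -0.125).
The basis stays optimal until malt becomes binding; allowable increase = 72 kg.

72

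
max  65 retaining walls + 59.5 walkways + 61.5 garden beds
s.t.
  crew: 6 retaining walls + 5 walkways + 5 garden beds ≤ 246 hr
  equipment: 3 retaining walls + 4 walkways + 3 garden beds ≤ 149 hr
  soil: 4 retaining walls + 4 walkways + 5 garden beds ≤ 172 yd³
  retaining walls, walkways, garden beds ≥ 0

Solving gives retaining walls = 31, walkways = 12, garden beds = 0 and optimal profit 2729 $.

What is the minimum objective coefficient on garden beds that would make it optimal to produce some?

67.5

Check each constraint at x*: crew 246/246 (tight); equipment 141/149 (slack 8); soil 172/172 (tight).
Slack constraints have shadow price 0 (complementary slackness).
Dual feasibility on the basic columns requires 6·y_crew + 4·y_soil = 65, 5·y_crew + 4·y_soil = 59.5.
This yields shadow prices y_crew = 5.5, y_soil = 8.
garden beds enters the basis when its profit ≥ yᵀa₃ = 5.5·5 + 8·5 = 67.5.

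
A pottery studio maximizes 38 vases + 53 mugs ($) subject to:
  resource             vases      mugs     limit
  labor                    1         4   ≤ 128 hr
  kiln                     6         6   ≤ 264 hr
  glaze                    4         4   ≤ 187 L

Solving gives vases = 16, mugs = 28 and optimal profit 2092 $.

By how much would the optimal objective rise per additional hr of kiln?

Binding: labor and kiln. Non-binding: glaze (11 unused).
Since glaze is not tight, its dual is 0.
The binding rows give the dual system: 1·y_labor + 6·y_kiln = 38 and 4·y_labor + 6·y_kiln = 53.
→ y_labor = 5 and y_kiln = 5.5.
Shadow price of kiln = 5.5.

5.5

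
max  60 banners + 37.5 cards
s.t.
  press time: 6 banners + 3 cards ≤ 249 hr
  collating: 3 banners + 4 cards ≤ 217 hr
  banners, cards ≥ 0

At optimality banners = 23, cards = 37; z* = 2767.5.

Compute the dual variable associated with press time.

Check each constraint at x*: press time 249/249 (tight); collating 217/217 (tight).
Dual feasibility on the basic columns requires 6·y_press time + 3·y_collating = 60, 3·y_press time + 4·y_collating = 37.5.
This yields shadow prices y_press time = 8.5, y_collating = 3.
Shadow price of press time = 8.5.

8.5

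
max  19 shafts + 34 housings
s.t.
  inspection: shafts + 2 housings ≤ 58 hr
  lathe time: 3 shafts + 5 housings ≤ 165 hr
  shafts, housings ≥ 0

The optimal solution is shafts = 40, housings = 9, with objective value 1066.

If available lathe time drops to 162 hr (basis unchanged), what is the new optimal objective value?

1054

At the optimum: inspection uses 58 of 58 (binding); lathe time uses 165 of 165 (binding).
The binding rows give the dual system: 1·y_inspection + 3·y_lathe time = 19 and 2·y_inspection + 5·y_lathe time = 34.
This yields shadow prices y_inspection = 7, y_lathe time = 4.
Δz = y_lathe time·Δb = 4 × (-3) = -12, so new z* = 1066 − 12 = 1054.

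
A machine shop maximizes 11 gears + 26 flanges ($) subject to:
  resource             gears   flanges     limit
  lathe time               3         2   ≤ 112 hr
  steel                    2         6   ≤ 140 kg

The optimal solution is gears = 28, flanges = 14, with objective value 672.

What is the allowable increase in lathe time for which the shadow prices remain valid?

Binding constraints: lathe time, steel. The basis is B = [[3,2],[2,6]] with det 14.
Per unit increase in lathe time, x* moves by d = (0.4286, -0.1429).
The basis stays optimal until flanges reaches 0; allowable increase = 98 hr.

98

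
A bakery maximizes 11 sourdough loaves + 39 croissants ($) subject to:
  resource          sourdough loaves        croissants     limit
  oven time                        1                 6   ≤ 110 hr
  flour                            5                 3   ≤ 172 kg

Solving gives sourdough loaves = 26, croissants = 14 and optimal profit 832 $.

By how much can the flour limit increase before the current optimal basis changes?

Binding constraints: oven time, flour. The basis is B = [[1,6],[5,3]] with det -27.
Per unit increase in flour, x* moves by d = (0.2222, -0.037).
The basis stays optimal until croissants reaches 0; allowable increase = 378 kg.

378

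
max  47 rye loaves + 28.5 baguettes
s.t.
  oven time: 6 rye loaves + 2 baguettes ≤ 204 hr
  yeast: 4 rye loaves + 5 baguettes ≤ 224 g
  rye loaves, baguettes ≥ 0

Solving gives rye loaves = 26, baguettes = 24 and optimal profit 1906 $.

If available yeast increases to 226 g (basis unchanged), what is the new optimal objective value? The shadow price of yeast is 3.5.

Δb = 2, so new z* = 1906 + (3.5)·(2) = 1906 + 7 = 1913.

1913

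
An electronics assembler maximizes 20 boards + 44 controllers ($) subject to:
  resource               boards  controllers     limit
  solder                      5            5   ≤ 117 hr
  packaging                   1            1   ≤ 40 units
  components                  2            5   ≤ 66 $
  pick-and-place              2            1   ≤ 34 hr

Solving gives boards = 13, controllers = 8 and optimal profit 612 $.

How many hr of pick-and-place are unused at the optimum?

0

pick-and-place used = 2·13 + 1·8 = 34; slack = 34 − 34 = 0.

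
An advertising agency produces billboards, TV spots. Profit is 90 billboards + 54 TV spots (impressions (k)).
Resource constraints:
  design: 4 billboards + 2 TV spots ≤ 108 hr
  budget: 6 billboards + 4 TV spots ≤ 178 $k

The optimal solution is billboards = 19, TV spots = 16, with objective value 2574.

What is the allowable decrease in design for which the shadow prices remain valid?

Binding constraints: design, budget. The basis is B = [[4,2],[6,4]] with det 4.
Per unit decrease in design, x* moves by d = (-1, 1.5).
The basis stays optimal until billboards reaches 0; allowable decrease = 19 hr.

19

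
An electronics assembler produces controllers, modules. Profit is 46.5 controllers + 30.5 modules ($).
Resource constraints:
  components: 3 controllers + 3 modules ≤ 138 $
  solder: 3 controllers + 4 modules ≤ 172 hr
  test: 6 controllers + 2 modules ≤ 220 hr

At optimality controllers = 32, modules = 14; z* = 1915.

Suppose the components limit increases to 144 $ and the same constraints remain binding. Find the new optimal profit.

At the optimum: components uses 138 of 138 (binding); solder uses 152 of 172 (slack = 20); test uses 220 of 220 (binding).
By complementary slackness, y = 0 for the non-binding constraint.
From A_Bᵀ y = c: 3·y_components + 6·y_test = 46.5; 3·y_components + 2·y_test = 30.5.
Solving: y_components = 7.5, y_test = 4.
Δz = y_components·Δb = 7.5 × (6) = 45, so new z* = 1915 + 45 = 1960.

1960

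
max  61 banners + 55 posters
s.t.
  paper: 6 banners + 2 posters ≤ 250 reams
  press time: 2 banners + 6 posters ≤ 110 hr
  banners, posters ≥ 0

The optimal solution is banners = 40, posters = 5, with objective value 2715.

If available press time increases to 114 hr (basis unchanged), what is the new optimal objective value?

Check each constraint at x*: paper 250/250 (tight); press time 110/110 (tight).
The binding rows give the dual system: 6·y_paper + 2·y_press time = 61 and 2·y_paper + 6·y_press time = 55.
This yields shadow prices y_paper = 8, y_press time = 6.5.
Δz = y_press time·Δb = 6.5 × (4) = 26, so new z* = 2715 + 26 = 2741.

2741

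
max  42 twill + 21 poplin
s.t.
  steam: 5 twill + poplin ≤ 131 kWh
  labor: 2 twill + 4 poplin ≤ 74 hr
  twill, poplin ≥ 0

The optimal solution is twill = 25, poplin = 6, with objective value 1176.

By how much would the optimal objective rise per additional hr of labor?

Both steam and labor are binding at x*.
From A_Bᵀ y = c: 5·y_steam + 2·y_labor = 42; 1·y_steam + 4·y_labor = 21.
→ y_steam = 7 and y_labor = 3.5.
Shadow price of labor = 3.5.

3.5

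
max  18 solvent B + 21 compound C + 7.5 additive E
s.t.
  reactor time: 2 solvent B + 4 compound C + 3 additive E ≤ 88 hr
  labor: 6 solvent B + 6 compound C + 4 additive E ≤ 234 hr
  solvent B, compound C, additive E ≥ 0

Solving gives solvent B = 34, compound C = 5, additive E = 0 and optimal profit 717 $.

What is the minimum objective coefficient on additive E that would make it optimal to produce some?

At the optimum: reactor time uses 88 of 88 (binding); labor uses 234 of 234 (binding).
The binding rows give the dual system: 2·y_reactor time + 6·y_labor = 18 and 4·y_reactor time + 6·y_labor = 21.
→ y_reactor time = 1.5 and y_labor = 2.5.
additive E enters the basis when its profit ≥ yᵀa₃ = 1.5·3 + 2.5·4 = 14.5.

14.5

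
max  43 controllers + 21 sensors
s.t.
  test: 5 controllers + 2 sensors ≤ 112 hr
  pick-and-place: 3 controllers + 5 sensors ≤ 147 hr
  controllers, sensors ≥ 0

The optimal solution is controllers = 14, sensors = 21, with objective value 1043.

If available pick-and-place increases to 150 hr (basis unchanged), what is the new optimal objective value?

1046

Check each constraint at x*: test 112/112 (tight); pick-and-place 147/147 (tight).
Dual feasibility on the basic columns requires 5·y_test + 3·y_pick-and-place = 43, 2·y_test + 5·y_pick-and-place = 21.
→ y_test = 8 and y_pick-and-place = 1.
Δz = y_pick-and-place·Δb = 1 × (3) = 3, so new z* = 1043 + 3 = 1046.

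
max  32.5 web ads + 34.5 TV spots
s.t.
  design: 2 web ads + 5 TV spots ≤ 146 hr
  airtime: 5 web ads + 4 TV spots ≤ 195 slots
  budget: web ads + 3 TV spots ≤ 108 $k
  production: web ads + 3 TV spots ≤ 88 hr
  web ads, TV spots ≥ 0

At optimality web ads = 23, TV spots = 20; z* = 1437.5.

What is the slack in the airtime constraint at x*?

airtime used = 5·23 + 4·20 = 195; slack = 195 − 195 = 0.

0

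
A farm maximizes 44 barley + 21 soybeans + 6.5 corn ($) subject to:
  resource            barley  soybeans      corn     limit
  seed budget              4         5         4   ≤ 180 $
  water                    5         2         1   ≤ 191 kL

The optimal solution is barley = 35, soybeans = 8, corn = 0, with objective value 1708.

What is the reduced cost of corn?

At the optimum: seed budget uses 180 of 180 (binding); water uses 191 of 191 (binding).
Dual feasibility on the basic columns requires 4·y_seed budget + 5·y_water = 44, 5·y_seed budget + 2·y_water = 21.
→ y_seed budget = 1 and y_water = 8.
Reduced cost of corn: c₃ − yᵀa₃ = 6.5 − (1·4 + 8·1) = 6.5 − 12 = -5.5.

-5.5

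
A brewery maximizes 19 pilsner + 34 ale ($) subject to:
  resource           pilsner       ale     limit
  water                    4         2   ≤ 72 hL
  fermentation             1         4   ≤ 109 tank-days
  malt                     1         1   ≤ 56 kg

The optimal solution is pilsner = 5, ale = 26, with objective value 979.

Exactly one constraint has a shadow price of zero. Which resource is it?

water: 72/72 (binding)
fermentation: 109/109 (binding)
malt: 31/56 (slack 25)
By complementary slackness, a constraint with positive slack has shadow price 0 → malt.

malt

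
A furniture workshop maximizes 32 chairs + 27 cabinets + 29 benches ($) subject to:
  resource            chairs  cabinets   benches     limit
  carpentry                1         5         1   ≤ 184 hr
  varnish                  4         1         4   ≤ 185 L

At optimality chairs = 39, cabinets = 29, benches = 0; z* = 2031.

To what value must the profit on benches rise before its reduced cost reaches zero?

32

Both carpentry and varnish are binding at x*.
The binding rows give the dual system: 1·y_carpentry + 4·y_varnish = 32 and 5·y_carpentry + 1·y_varnish = 27.
Solving: y_carpentry = 4, y_varnish = 7.
benches enters the basis when its profit ≥ yᵀa₃ = 4·1 + 7·4 = 32.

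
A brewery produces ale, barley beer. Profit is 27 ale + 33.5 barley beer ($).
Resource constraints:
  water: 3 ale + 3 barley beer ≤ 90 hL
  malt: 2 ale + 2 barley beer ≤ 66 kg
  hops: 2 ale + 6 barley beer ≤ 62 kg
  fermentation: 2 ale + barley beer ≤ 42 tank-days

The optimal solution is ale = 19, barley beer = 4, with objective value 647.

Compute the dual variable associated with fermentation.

Check each constraint at x*: water 69/90 (slack 21); malt 46/66 (slack 20); hops 62/62 (tight); fermentation 42/42 (tight).
Slack constraints have shadow price 0 (complementary slackness).
The binding rows give the dual system: 2·y_hops + 2·y_fermentation = 27 and 6·y_hops + 1·y_fermentation = 33.5.
This yields shadow prices y_hops = 4, y_fermentation = 9.5.
Shadow price of fermentation = 9.5.

9.5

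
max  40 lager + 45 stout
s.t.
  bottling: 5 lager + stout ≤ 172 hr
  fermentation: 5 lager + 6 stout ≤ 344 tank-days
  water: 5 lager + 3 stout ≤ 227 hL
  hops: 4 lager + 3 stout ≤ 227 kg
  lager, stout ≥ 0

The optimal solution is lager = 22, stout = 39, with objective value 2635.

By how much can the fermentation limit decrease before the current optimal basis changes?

Binding constraints: fermentation, water. The basis is B = [[5,6],[5,3]] with det -15.
Per unit decrease in fermentation, x* moves by d = (0.2, -0.3333).
The basis stays optimal until bottling becomes binding; allowable decrease = 34.5 tank-days.

34.5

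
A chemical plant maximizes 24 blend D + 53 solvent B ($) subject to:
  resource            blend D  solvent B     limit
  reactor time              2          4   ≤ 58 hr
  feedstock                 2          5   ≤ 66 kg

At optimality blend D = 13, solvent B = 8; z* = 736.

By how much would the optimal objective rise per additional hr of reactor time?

7

Check each constraint at x*: reactor time 58/58 (tight); feedstock 66/66 (tight).
The binding rows give the dual system: 2·y_reactor time + 2·y_feedstock = 24 and 4·y_reactor time + 5·y_feedstock = 53.
Solving: y_reactor time = 7, y_feedstock = 5.
Shadow price of reactor time = 7.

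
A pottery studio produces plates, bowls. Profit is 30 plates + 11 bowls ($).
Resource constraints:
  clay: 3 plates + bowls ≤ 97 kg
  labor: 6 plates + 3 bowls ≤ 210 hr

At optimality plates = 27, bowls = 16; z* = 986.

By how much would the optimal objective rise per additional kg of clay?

At the optimum: clay uses 97 of 97 (binding); labor uses 210 of 210 (binding).
The binding rows give the dual system: 3·y_clay + 6·y_labor = 30 and 1·y_clay + 3·y_labor = 11.
This yields shadow prices y_clay = 8, y_labor = 1.
Shadow price of clay = 8.

8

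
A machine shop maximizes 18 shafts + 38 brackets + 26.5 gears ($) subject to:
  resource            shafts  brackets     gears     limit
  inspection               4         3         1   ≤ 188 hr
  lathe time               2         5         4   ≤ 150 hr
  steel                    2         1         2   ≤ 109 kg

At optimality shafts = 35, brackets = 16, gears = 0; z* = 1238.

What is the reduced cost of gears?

-2.5

Check each constraint at x*: inspection 188/188 (tight); lathe time 150/150 (tight); steel 86/109 (slack 23).
Slack constraints have shadow price 0 (complementary slackness).
The binding rows give the dual system: 4·y_inspection + 2·y_lathe time = 18 and 3·y_inspection + 5·y_lathe time = 38.
This yields shadow prices y_inspection = 1, y_lathe time = 7.
Reduced cost of gears: c₃ − yᵀa₃ = 26.5 − (1·1 + 7·4) = 26.5 − 29 = -2.5.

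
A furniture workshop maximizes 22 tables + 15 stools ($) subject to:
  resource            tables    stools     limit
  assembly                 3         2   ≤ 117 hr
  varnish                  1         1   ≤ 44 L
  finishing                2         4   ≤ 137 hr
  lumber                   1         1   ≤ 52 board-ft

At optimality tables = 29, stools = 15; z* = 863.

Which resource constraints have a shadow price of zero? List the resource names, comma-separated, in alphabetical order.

finishing, lumber

assembly: 117/117 (binding)
varnish: 44/44 (binding)
finishing: 118/137 (slack 19)
lumber: 44/52 (slack 8)
By complementary slackness, a constraint with positive slack has shadow price 0 → finishing, lumber.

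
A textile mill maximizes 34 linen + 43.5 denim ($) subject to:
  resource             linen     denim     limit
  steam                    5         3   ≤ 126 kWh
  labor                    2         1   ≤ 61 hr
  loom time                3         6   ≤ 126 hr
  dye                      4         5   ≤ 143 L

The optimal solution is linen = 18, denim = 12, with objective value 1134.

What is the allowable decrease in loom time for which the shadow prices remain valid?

50.4

Binding constraints: steam, loom time. The basis is B = [[5,3],[3,6]] with det 21.
Per unit decrease in loom time, x* moves by d = (0.1429, -0.2381).
The basis stays optimal until denim reaches 0; allowable decrease = 50.4 hr.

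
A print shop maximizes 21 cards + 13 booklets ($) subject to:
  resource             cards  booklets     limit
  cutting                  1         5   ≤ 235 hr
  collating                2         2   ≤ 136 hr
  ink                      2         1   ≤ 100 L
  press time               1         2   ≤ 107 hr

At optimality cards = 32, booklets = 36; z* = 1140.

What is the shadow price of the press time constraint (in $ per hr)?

0

Check each constraint at x*: cutting 212/235 (slack 23); collating 136/136 (tight); ink 100/100 (tight); press time 104/107 (slack 3).
Slack constraints have shadow price 0 (complementary slackness).
From A_Bᵀ y = c: 2·y_collating + 2·y_ink = 21; 2·y_collating + 1·y_ink = 13.
Solving: y_collating = 2.5, y_ink = 8.
Shadow price of press time = 0.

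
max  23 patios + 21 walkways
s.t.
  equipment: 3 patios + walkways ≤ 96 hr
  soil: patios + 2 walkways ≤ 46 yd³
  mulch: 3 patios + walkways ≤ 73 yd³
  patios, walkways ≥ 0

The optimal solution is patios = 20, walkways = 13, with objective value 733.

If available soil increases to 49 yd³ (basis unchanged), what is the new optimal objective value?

Check each constraint at x*: equipment 73/96 (slack 23); soil 46/46 (tight); mulch 73/73 (tight).
Slack constraints have shadow price 0 (complementary slackness).
Dual feasibility on the basic columns requires 1·y_soil + 3·y_mulch = 23, 2·y_soil + 1·y_mulch = 21.
→ y_soil = 8 and y_mulch = 5.
Δz = y_soil·Δb = 8 × (3) = 24, so new z* = 733 + 24 = 757.

757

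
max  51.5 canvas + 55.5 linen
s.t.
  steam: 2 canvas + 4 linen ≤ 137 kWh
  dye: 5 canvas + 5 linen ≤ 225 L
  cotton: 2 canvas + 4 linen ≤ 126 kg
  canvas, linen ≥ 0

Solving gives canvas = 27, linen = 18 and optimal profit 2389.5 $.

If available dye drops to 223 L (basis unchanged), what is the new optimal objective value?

2370.5

Check each constraint at x*: steam 126/137 (slack 11); dye 225/225 (tight); cotton 126/126 (tight).
Since steam is not tight, its dual is 0.
From A_Bᵀ y = c: 5·y_dye + 2·y_cotton = 51.5; 5·y_dye + 4·y_cotton = 55.5.
This yields shadow prices y_dye = 9.5, y_cotton = 2.
Δz = y_dye·Δb = 9.5 × (-2) = -19, so new z* = 2389.5 − 19 = 2370.5.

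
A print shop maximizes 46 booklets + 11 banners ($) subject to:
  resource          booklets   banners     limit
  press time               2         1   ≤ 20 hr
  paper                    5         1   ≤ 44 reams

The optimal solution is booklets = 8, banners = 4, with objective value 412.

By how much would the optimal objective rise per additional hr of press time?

3

Check each constraint at x*: press time 20/20 (tight); paper 44/44 (tight).
Dual feasibility on the basic columns requires 2·y_press time + 5·y_paper = 46, 1·y_press time + 1·y_paper = 11.
→ y_press time = 3 and y_paper = 8.
Shadow price of press time = 3.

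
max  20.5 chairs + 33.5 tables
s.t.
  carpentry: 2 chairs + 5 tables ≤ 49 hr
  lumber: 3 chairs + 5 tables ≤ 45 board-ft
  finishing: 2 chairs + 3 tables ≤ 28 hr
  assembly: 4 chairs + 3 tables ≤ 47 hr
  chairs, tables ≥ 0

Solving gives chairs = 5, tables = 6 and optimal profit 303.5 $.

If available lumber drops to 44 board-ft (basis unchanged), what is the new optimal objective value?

Check each constraint at x*: carpentry 40/49 (slack 9); lumber 45/45 (tight); finishing 28/28 (tight); assembly 38/47 (slack 9).
By complementary slackness, y = 0 for the non-binding constraints.
The binding rows give the dual system: 3·y_lumber + 2·y_finishing = 20.5 and 5·y_lumber + 3·y_finishing = 33.5.
Solving: y_lumber = 5.5, y_finishing = 2.
Δz = y_lumber·Δb = 5.5 × (-1) = -5.5, so new z* = 303.5 − 5.5 = 298.

298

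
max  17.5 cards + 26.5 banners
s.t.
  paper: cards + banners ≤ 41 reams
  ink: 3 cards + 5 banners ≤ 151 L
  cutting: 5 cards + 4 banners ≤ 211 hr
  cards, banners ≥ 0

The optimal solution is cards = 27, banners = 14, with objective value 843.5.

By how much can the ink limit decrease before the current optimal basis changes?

28

Binding constraints: paper, ink. The basis is B = [[1,1],[3,5]] with det 2.
Per unit decrease in ink, x* moves by d = (0.5, -0.5).
The basis stays optimal until banners reaches 0; allowable decrease = 28 L.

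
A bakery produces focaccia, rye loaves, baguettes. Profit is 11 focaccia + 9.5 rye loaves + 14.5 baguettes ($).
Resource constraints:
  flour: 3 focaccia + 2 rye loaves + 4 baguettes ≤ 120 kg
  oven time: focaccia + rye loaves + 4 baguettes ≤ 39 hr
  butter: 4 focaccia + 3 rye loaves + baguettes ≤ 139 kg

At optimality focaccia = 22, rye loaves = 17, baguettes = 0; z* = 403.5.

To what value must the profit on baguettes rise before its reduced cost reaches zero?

21.5

Check each constraint at x*: flour 100/120 (slack 20); oven time 39/39 (tight); butter 139/139 (tight).
Since flour is not tight, its dual is 0.
Dual feasibility on the basic columns requires 1·y_oven time + 4·y_butter = 11, 1·y_oven time + 3·y_butter = 9.5.
→ y_oven time = 5 and y_butter = 1.5.
baguettes enters the basis when its profit ≥ yᵀa₃ = 5·4 + 1.5·1 = 21.5.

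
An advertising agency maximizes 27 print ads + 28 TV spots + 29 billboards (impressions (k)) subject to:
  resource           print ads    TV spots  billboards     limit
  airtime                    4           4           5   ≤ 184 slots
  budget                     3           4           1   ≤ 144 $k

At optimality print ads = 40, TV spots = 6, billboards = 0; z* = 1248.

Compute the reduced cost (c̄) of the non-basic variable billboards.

-2

Both airtime and budget are binding at x*.
The binding rows give the dual system: 4·y_airtime + 3·y_budget = 27 and 4·y_airtime + 4·y_budget = 28.
This yields shadow prices y_airtime = 6, y_budget = 1.
Reduced cost of billboards: c₃ − yᵀa₃ = 29 − (6·5 + 1·1) = 29 − 31 = -2.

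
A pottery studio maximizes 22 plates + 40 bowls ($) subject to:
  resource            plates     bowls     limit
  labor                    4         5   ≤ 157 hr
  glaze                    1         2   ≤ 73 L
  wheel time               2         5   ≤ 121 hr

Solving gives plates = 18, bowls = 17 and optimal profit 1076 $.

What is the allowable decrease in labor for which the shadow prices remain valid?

Binding constraints: labor, wheel time. The basis is B = [[4,5],[2,5]] with det 10.
Per unit decrease in labor, x* moves by d = (-0.5, 0.2).
The basis stays optimal until plates reaches 0; allowable decrease = 36 hr.

36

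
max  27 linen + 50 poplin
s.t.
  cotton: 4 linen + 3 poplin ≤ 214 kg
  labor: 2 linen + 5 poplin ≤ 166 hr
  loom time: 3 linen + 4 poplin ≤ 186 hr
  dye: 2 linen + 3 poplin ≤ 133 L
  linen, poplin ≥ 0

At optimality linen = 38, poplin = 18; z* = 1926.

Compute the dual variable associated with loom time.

5

Check each constraint at x*: cotton 206/214 (slack 8); labor 166/166 (tight); loom time 186/186 (tight); dye 130/133 (slack 3).
Slack constraints have shadow price 0 (complementary slackness).
The binding rows give the dual system: 2·y_labor + 3·y_loom time = 27 and 5·y_labor + 4·y_loom time = 50.
This yields shadow prices y_labor = 6, y_loom time = 5.
Shadow price of loom time = 5.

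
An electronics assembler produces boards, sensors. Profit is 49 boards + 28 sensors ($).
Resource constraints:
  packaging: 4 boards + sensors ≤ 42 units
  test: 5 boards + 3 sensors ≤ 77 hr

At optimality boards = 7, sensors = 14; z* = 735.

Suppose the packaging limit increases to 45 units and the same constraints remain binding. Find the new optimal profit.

At the optimum: packaging uses 42 of 42 (binding); test uses 77 of 77 (binding).
Dual feasibility on the basic columns requires 4·y_packaging + 5·y_test = 49, 1·y_packaging + 3·y_test = 28.
→ y_packaging = 1 and y_test = 9.
Δz = y_packaging·Δb = 1 × (3) = 3, so new z* = 735 + 3 = 738.

738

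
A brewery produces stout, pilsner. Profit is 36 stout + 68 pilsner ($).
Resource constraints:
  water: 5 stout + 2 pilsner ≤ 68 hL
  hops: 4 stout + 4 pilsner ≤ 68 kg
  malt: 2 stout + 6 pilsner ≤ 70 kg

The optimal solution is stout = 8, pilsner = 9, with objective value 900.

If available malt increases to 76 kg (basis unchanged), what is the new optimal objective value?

Check each constraint at x*: water 58/68 (slack 10); hops 68/68 (tight); malt 70/70 (tight).
Since water is not tight, its dual is 0.
From A_Bᵀ y = c: 4·y_hops + 2·y_malt = 36; 4·y_hops + 6·y_malt = 68.
This yields shadow prices y_hops = 5, y_malt = 8.
Δz = y_malt·Δb = 8 × (6) = 48, so new z* = 900 + 48 = 948.

948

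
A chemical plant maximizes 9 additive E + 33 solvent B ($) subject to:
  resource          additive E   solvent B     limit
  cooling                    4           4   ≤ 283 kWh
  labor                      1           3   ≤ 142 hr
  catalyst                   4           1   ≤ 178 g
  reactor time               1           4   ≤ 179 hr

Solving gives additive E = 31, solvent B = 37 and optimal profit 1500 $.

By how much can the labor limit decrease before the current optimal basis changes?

Binding constraints: labor, reactor time. The basis is B = [[1,3],[1,4]] with det 1.
Per unit decrease in labor, x* moves by d = (-4, 1).
The basis stays optimal until additive E reaches 0; allowable decrease = 7.75 hr.

7.75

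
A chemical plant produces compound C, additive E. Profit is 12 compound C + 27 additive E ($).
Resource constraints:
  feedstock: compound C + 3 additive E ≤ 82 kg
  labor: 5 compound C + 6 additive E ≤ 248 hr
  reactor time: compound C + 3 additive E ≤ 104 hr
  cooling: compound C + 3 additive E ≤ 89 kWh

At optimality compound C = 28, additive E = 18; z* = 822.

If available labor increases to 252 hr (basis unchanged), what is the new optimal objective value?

Binding: feedstock and labor. Non-binding: reactor time (22 unused), cooling (7 unused).
Since reactor time, cooling are not tight, their duals are 0.
Dual feasibility on the basic columns requires 1·y_feedstock + 5·y_labor = 12, 3·y_feedstock + 6·y_labor = 27.
Solving: y_feedstock = 7, y_labor = 1.
Δz = y_labor·Δb = 1 × (4) = 4, so new z* = 822 + 4 = 826.

826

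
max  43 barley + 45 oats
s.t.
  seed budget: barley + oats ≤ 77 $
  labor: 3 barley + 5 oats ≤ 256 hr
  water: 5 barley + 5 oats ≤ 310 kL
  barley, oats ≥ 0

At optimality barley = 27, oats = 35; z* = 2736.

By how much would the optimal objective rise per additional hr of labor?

1

At the optimum: seed budget uses 62 of 77 (slack = 15); labor uses 256 of 256 (binding); water uses 310 of 310 (binding).
Since seed budget is not tight, its dual is 0.
Dual feasibility on the basic columns requires 3·y_labor + 5·y_water = 43, 5·y_labor + 5·y_water = 45.
This yields shadow prices y_labor = 1, y_water = 8.
Shadow price of labor = 1.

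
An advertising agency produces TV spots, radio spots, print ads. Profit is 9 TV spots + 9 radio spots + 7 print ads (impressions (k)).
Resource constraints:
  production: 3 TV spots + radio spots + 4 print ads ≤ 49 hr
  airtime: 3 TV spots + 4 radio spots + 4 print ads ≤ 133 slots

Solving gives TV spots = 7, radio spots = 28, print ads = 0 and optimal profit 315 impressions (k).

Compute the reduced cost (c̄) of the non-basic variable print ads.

Check each constraint at x*: production 49/49 (tight); airtime 133/133 (tight).
From A_Bᵀ y = c: 3·y_production + 3·y_airtime = 9; 1·y_production + 4·y_airtime = 9.
Solving: y_production = 1, y_airtime = 2.
Reduced cost of print ads: c₃ − yᵀa₃ = 7 − (1·4 + 2·4) = 7 − 12 = -5.

-5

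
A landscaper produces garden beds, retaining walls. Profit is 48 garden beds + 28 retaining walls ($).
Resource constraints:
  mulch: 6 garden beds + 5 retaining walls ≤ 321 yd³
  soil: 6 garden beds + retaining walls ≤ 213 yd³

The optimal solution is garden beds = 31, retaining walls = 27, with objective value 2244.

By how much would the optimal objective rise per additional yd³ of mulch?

At the optimum: mulch uses 321 of 321 (binding); soil uses 213 of 213 (binding).
Dual feasibility on the basic columns requires 6·y_mulch + 6·y_soil = 48, 5·y_mulch + 1·y_soil = 28.
This yields shadow prices y_mulch = 5, y_soil = 3.
Shadow price of mulch = 5.

5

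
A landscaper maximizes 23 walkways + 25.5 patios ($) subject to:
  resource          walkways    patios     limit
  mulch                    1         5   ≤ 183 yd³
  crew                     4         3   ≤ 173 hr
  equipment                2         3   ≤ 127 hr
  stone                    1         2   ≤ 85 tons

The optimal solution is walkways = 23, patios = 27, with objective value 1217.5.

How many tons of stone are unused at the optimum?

8

stone used = 1·23 + 2·27 = 77; slack = 85 − 77 = 8.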